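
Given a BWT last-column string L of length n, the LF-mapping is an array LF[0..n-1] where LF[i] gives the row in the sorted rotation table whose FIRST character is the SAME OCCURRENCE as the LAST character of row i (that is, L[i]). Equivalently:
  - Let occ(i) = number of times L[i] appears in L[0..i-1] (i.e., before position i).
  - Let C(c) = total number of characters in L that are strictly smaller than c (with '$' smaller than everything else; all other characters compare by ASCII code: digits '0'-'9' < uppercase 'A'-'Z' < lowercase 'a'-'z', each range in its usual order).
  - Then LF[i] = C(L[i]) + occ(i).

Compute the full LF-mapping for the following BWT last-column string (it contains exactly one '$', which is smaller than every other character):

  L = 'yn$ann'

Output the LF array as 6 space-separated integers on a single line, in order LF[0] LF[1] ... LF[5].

Char counts: '$':1, 'a':1, 'n':3, 'y':1
C (first-col start): C('$')=0, C('a')=1, C('n')=2, C('y')=5
L[0]='y': occ=0, LF[0]=C('y')+0=5+0=5
L[1]='n': occ=0, LF[1]=C('n')+0=2+0=2
L[2]='$': occ=0, LF[2]=C('$')+0=0+0=0
L[3]='a': occ=0, LF[3]=C('a')+0=1+0=1
L[4]='n': occ=1, LF[4]=C('n')+1=2+1=3
L[5]='n': occ=2, LF[5]=C('n')+2=2+2=4

Answer: 5 2 0 1 3 4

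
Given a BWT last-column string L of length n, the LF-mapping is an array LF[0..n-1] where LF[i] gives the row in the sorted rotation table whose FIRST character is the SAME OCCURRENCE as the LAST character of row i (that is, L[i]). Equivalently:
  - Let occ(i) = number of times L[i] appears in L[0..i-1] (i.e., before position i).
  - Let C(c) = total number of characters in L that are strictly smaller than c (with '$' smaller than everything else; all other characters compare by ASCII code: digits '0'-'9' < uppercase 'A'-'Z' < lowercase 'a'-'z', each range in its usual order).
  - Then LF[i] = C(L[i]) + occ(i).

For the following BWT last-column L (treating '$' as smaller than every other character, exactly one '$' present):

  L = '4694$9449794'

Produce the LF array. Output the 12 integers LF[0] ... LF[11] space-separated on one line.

Answer: 1 6 8 2 0 9 3 4 10 7 11 5

Derivation:
Char counts: '$':1, '4':5, '6':1, '7':1, '9':4
C (first-col start): C('$')=0, C('4')=1, C('6')=6, C('7')=7, C('9')=8
L[0]='4': occ=0, LF[0]=C('4')+0=1+0=1
L[1]='6': occ=0, LF[1]=C('6')+0=6+0=6
L[2]='9': occ=0, LF[2]=C('9')+0=8+0=8
L[3]='4': occ=1, LF[3]=C('4')+1=1+1=2
L[4]='$': occ=0, LF[4]=C('$')+0=0+0=0
L[5]='9': occ=1, LF[5]=C('9')+1=8+1=9
L[6]='4': occ=2, LF[6]=C('4')+2=1+2=3
L[7]='4': occ=3, LF[7]=C('4')+3=1+3=4
L[8]='9': occ=2, LF[8]=C('9')+2=8+2=10
L[9]='7': occ=0, LF[9]=C('7')+0=7+0=7
L[10]='9': occ=3, LF[10]=C('9')+3=8+3=11
L[11]='4': occ=4, LF[11]=C('4')+4=1+4=5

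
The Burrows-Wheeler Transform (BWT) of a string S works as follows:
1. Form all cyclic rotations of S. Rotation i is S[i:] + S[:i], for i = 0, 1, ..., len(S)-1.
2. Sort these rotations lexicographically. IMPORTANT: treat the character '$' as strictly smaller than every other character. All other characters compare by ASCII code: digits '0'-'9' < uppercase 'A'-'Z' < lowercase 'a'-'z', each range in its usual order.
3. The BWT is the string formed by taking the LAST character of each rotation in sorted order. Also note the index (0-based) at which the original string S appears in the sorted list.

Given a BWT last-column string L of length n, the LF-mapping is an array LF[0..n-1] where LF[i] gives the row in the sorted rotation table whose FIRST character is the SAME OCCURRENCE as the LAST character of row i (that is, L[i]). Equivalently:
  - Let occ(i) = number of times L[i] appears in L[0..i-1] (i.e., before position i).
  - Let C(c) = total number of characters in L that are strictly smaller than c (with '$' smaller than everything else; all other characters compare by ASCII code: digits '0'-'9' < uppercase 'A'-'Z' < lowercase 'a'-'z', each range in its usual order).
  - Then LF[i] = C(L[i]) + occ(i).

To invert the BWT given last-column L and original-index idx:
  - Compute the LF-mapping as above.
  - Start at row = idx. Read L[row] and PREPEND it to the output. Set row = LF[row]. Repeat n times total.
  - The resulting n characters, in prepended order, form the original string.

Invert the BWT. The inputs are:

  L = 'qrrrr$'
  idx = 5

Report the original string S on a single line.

LF mapping: 1 2 3 4 5 0
Walk LF starting at row 5, prepending L[row]:
  step 1: row=5, L[5]='$', prepend. Next row=LF[5]=0
  step 2: row=0, L[0]='q', prepend. Next row=LF[0]=1
  step 3: row=1, L[1]='r', prepend. Next row=LF[1]=2
  step 4: row=2, L[2]='r', prepend. Next row=LF[2]=3
  step 5: row=3, L[3]='r', prepend. Next row=LF[3]=4
  step 6: row=4, L[4]='r', prepend. Next row=LF[4]=5
Reversed output: rrrrq$

Answer: rrrrq$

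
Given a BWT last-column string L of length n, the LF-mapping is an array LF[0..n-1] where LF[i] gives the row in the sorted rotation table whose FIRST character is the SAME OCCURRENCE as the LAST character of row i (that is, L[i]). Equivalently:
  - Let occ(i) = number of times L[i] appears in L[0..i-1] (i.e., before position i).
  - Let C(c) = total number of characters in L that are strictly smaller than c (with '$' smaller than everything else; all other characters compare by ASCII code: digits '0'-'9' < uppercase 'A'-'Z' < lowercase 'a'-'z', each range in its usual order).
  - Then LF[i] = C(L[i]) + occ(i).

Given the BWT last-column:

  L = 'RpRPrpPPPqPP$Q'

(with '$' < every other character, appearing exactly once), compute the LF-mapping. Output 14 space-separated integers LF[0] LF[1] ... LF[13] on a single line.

Char counts: '$':1, 'P':6, 'Q':1, 'R':2, 'p':2, 'q':1, 'r':1
C (first-col start): C('$')=0, C('P')=1, C('Q')=7, C('R')=8, C('p')=10, C('q')=12, C('r')=13
L[0]='R': occ=0, LF[0]=C('R')+0=8+0=8
L[1]='p': occ=0, LF[1]=C('p')+0=10+0=10
L[2]='R': occ=1, LF[2]=C('R')+1=8+1=9
L[3]='P': occ=0, LF[3]=C('P')+0=1+0=1
L[4]='r': occ=0, LF[4]=C('r')+0=13+0=13
L[5]='p': occ=1, LF[5]=C('p')+1=10+1=11
L[6]='P': occ=1, LF[6]=C('P')+1=1+1=2
L[7]='P': occ=2, LF[7]=C('P')+2=1+2=3
L[8]='P': occ=3, LF[8]=C('P')+3=1+3=4
L[9]='q': occ=0, LF[9]=C('q')+0=12+0=12
L[10]='P': occ=4, LF[10]=C('P')+4=1+4=5
L[11]='P': occ=5, LF[11]=C('P')+5=1+5=6
L[12]='$': occ=0, LF[12]=C('$')+0=0+0=0
L[13]='Q': occ=0, LF[13]=C('Q')+0=7+0=7

Answer: 8 10 9 1 13 11 2 3 4 12 5 6 0 7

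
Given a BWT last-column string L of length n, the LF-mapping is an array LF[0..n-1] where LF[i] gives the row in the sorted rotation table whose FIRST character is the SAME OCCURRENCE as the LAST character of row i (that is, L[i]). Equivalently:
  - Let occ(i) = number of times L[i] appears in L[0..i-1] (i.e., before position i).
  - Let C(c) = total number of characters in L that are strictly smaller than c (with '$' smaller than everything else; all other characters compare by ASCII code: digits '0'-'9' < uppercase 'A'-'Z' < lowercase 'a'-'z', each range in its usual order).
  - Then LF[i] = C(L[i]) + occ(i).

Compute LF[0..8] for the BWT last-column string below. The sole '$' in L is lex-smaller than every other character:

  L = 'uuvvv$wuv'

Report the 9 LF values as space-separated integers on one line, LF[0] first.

Char counts: '$':1, 'u':3, 'v':4, 'w':1
C (first-col start): C('$')=0, C('u')=1, C('v')=4, C('w')=8
L[0]='u': occ=0, LF[0]=C('u')+0=1+0=1
L[1]='u': occ=1, LF[1]=C('u')+1=1+1=2
L[2]='v': occ=0, LF[2]=C('v')+0=4+0=4
L[3]='v': occ=1, LF[3]=C('v')+1=4+1=5
L[4]='v': occ=2, LF[4]=C('v')+2=4+2=6
L[5]='$': occ=0, LF[5]=C('$')+0=0+0=0
L[6]='w': occ=0, LF[6]=C('w')+0=8+0=8
L[7]='u': occ=2, LF[7]=C('u')+2=1+2=3
L[8]='v': occ=3, LF[8]=C('v')+3=4+3=7

Answer: 1 2 4 5 6 0 8 3 7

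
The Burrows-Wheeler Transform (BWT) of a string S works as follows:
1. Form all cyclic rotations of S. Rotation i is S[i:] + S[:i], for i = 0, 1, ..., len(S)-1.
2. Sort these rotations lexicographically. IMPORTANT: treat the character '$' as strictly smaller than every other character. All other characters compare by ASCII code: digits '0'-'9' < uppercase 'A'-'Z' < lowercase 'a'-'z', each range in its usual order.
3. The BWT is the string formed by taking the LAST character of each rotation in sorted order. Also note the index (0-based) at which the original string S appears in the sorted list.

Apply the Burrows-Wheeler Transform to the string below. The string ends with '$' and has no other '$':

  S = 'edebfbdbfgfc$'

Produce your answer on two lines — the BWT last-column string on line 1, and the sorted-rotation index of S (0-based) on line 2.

Answer: cfedfbed$bgbf
8

Derivation:
All 13 rotations (rotation i = S[i:]+S[:i]):
  rot[0] = edebfbdbfgfc$
  rot[1] = debfbdbfgfc$e
  rot[2] = ebfbdbfgfc$ed
  rot[3] = bfbdbfgfc$ede
  rot[4] = fbdbfgfc$edeb
  rot[5] = bdbfgfc$edebf
  rot[6] = dbfgfc$edebfb
  rot[7] = bfgfc$edebfbd
  rot[8] = fgfc$edebfbdb
  rot[9] = gfc$edebfbdbf
  rot[10] = fc$edebfbdbfg
  rot[11] = c$edebfbdbfgf
  rot[12] = $edebfbdbfgfc
Sorted (with $ < everything):
  sorted[0] = $edebfbdbfgfc  (last char: 'c')
  sorted[1] = bdbfgfc$edebf  (last char: 'f')
  sorted[2] = bfbdbfgfc$ede  (last char: 'e')
  sorted[3] = bfgfc$edebfbd  (last char: 'd')
  sorted[4] = c$edebfbdbfgf  (last char: 'f')
  sorted[5] = dbfgfc$edebfb  (last char: 'b')
  sorted[6] = debfbdbfgfc$e  (last char: 'e')
  sorted[7] = ebfbdbfgfc$ed  (last char: 'd')
  sorted[8] = edebfbdbfgfc$  (last char: '$')
  sorted[9] = fbdbfgfc$edeb  (last char: 'b')
  sorted[10] = fc$edebfbdbfg  (last char: 'g')
  sorted[11] = fgfc$edebfbdb  (last char: 'b')
  sorted[12] = gfc$edebfbdbf  (last char: 'f')
Last column: cfedfbed$bgbf
Original string S is at sorted index 8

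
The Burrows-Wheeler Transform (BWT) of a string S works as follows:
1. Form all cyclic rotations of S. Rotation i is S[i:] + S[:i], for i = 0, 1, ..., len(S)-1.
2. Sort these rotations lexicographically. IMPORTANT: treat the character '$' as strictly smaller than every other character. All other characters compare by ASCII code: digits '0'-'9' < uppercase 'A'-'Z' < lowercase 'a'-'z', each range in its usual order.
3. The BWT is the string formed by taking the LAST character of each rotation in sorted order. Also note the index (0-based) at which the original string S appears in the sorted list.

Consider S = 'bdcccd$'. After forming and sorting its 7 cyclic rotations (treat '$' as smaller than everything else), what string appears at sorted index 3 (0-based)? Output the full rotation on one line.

Answer: ccd$bdc

Derivation:
All 7 rotations (rotation i = S[i:]+S[:i]):
  rot[0] = bdcccd$
  rot[1] = dcccd$b
  rot[2] = cccd$bd
  rot[3] = ccd$bdc
  rot[4] = cd$bdcc
  rot[5] = d$bdccc
  rot[6] = $bdcccd
Sorted (with $ < everything):
  sorted[0] = $bdcccd
  sorted[1] = bdcccd$
  sorted[2] = cccd$bd
  sorted[3] = ccd$bdc
  sorted[4] = cd$bdcc
  sorted[5] = d$bdccc
  sorted[6] = dcccd$b
sorted[3] = ccd$bdc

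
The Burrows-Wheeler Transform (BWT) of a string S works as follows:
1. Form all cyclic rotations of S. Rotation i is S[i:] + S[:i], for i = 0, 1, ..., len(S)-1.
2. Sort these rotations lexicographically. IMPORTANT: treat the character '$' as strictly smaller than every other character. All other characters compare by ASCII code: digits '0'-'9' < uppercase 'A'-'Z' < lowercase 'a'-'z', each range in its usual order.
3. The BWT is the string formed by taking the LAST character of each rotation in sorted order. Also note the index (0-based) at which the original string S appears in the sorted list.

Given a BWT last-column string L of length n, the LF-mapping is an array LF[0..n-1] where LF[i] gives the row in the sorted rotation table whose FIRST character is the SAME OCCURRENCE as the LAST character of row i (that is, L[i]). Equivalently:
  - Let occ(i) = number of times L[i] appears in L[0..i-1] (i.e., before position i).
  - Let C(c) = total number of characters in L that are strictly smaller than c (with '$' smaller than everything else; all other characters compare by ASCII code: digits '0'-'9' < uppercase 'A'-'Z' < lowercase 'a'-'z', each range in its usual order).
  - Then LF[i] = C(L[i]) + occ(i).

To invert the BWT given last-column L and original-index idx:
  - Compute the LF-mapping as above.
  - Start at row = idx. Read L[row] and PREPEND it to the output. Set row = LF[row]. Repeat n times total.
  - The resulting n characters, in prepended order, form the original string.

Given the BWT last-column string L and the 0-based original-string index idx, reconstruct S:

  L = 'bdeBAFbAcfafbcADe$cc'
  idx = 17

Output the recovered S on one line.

LF mapping: 8 15 16 4 1 6 9 2 11 18 7 19 10 12 3 5 17 0 13 14
Walk LF starting at row 17, prepending L[row]:
  step 1: row=17, L[17]='$', prepend. Next row=LF[17]=0
  step 2: row=0, L[0]='b', prepend. Next row=LF[0]=8
  step 3: row=8, L[8]='c', prepend. Next row=LF[8]=11
  step 4: row=11, L[11]='f', prepend. Next row=LF[11]=19
  step 5: row=19, L[19]='c', prepend. Next row=LF[19]=14
  step 6: row=14, L[14]='A', prepend. Next row=LF[14]=3
  step 7: row=3, L[3]='B', prepend. Next row=LF[3]=4
  step 8: row=4, L[4]='A', prepend. Next row=LF[4]=1
  step 9: row=1, L[1]='d', prepend. Next row=LF[1]=15
  step 10: row=15, L[15]='D', prepend. Next row=LF[15]=5
  step 11: row=5, L[5]='F', prepend. Next row=LF[5]=6
  step 12: row=6, L[6]='b', prepend. Next row=LF[6]=9
  step 13: row=9, L[9]='f', prepend. Next row=LF[9]=18
  step 14: row=18, L[18]='c', prepend. Next row=LF[18]=13
  step 15: row=13, L[13]='c', prepend. Next row=LF[13]=12
  step 16: row=12, L[12]='b', prepend. Next row=LF[12]=10
  step 17: row=10, L[10]='a', prepend. Next row=LF[10]=7
  step 18: row=7, L[7]='A', prepend. Next row=LF[7]=2
  step 19: row=2, L[2]='e', prepend. Next row=LF[2]=16
  step 20: row=16, L[16]='e', prepend. Next row=LF[16]=17
Reversed output: eeAabccfbFDdABAcfcb$

Answer: eeAabccfbFDdABAcfcb$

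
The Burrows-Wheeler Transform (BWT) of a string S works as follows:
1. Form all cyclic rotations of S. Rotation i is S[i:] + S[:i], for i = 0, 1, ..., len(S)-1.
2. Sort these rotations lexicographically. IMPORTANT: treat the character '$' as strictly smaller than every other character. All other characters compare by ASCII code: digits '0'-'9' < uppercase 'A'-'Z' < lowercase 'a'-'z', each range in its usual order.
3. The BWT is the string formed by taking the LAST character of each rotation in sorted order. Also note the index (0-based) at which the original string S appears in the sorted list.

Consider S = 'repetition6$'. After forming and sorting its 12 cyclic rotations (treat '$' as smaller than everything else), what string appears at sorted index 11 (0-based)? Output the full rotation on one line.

Answer: tition6$repe

Derivation:
All 12 rotations (rotation i = S[i:]+S[:i]):
  rot[0] = repetition6$
  rot[1] = epetition6$r
  rot[2] = petition6$re
  rot[3] = etition6$rep
  rot[4] = tition6$repe
  rot[5] = ition6$repet
  rot[6] = tion6$repeti
  rot[7] = ion6$repetit
  rot[8] = on6$repetiti
  rot[9] = n6$repetitio
  rot[10] = 6$repetition
  rot[11] = $repetition6
Sorted (with $ < everything):
  sorted[0] = $repetition6
  sorted[1] = 6$repetition
  sorted[2] = epetition6$r
  sorted[3] = etition6$rep
  sorted[4] = ion6$repetit
  sorted[5] = ition6$repet
  sorted[6] = n6$repetitio
  sorted[7] = on6$repetiti
  sorted[8] = petition6$re
  sorted[9] = repetition6$
  sorted[10] = tion6$repeti
  sorted[11] = tition6$repe
sorted[11] = tition6$repe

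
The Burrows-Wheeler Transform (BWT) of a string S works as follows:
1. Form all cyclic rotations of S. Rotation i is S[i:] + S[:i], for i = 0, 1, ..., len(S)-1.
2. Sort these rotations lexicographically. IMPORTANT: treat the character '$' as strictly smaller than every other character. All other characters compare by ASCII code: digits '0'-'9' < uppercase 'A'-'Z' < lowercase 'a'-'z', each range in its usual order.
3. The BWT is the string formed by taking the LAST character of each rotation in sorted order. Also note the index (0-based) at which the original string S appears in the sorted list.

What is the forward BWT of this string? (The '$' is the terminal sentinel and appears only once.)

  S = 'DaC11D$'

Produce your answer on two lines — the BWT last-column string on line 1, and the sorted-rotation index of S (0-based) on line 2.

All 7 rotations (rotation i = S[i:]+S[:i]):
  rot[0] = DaC11D$
  rot[1] = aC11D$D
  rot[2] = C11D$Da
  rot[3] = 11D$DaC
  rot[4] = 1D$DaC1
  rot[5] = D$DaC11
  rot[6] = $DaC11D
Sorted (with $ < everything):
  sorted[0] = $DaC11D  (last char: 'D')
  sorted[1] = 11D$DaC  (last char: 'C')
  sorted[2] = 1D$DaC1  (last char: '1')
  sorted[3] = C11D$Da  (last char: 'a')
  sorted[4] = D$DaC11  (last char: '1')
  sorted[5] = DaC11D$  (last char: '$')
  sorted[6] = aC11D$D  (last char: 'D')
Last column: DC1a1$D
Original string S is at sorted index 5

Answer: DC1a1$D
5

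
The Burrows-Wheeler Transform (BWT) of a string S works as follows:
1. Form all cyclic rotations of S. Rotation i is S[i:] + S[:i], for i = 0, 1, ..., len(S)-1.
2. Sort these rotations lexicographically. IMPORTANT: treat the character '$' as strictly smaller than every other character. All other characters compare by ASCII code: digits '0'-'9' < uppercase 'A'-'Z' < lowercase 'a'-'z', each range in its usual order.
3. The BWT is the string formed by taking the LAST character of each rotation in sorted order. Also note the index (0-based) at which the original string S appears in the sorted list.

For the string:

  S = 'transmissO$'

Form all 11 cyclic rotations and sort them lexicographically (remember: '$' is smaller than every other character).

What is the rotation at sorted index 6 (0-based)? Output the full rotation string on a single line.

Answer: ransmissO$t

Derivation:
All 11 rotations (rotation i = S[i:]+S[:i]):
  rot[0] = transmissO$
  rot[1] = ransmissO$t
  rot[2] = ansmissO$tr
  rot[3] = nsmissO$tra
  rot[4] = smissO$tran
  rot[5] = missO$trans
  rot[6] = issO$transm
  rot[7] = ssO$transmi
  rot[8] = sO$transmis
  rot[9] = O$transmiss
  rot[10] = $transmissO
Sorted (with $ < everything):
  sorted[0] = $transmissO
  sorted[1] = O$transmiss
  sorted[2] = ansmissO$tr
  sorted[3] = issO$transm
  sorted[4] = missO$trans
  sorted[5] = nsmissO$tra
  sorted[6] = ransmissO$t
  sorted[7] = sO$transmis
  sorted[8] = smissO$tran
  sorted[9] = ssO$transmi
  sorted[10] = transmissO$
sorted[6] = ransmissO$t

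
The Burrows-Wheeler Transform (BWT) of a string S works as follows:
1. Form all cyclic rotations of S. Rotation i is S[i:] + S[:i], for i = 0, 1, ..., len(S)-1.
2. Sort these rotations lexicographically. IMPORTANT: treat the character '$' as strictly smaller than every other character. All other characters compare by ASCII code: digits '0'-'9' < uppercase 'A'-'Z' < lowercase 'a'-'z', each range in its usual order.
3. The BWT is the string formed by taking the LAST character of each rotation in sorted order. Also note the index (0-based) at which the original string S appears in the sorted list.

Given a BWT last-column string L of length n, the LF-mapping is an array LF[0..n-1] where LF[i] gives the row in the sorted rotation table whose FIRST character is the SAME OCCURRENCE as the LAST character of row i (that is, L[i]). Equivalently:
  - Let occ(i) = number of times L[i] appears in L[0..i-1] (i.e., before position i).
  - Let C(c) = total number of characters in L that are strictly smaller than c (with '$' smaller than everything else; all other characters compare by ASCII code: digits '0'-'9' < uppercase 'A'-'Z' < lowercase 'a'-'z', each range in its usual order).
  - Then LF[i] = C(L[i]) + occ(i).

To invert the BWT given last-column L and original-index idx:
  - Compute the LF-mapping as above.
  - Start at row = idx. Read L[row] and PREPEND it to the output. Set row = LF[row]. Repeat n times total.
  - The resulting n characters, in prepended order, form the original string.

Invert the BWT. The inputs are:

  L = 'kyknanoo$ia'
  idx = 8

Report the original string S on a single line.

LF mapping: 4 10 5 6 1 7 8 9 0 3 2
Walk LF starting at row 8, prepending L[row]:
  step 1: row=8, L[8]='$', prepend. Next row=LF[8]=0
  step 2: row=0, L[0]='k', prepend. Next row=LF[0]=4
  step 3: row=4, L[4]='a', prepend. Next row=LF[4]=1
  step 4: row=1, L[1]='y', prepend. Next row=LF[1]=10
  step 5: row=10, L[10]='a', prepend. Next row=LF[10]=2
  step 6: row=2, L[2]='k', prepend. Next row=LF[2]=5
  step 7: row=5, L[5]='n', prepend. Next row=LF[5]=7
  step 8: row=7, L[7]='o', prepend. Next row=LF[7]=9
  step 9: row=9, L[9]='i', prepend. Next row=LF[9]=3
  step 10: row=3, L[3]='n', prepend. Next row=LF[3]=6
  step 11: row=6, L[6]='o', prepend. Next row=LF[6]=8
Reversed output: onionkayak$

Answer: onionkayak$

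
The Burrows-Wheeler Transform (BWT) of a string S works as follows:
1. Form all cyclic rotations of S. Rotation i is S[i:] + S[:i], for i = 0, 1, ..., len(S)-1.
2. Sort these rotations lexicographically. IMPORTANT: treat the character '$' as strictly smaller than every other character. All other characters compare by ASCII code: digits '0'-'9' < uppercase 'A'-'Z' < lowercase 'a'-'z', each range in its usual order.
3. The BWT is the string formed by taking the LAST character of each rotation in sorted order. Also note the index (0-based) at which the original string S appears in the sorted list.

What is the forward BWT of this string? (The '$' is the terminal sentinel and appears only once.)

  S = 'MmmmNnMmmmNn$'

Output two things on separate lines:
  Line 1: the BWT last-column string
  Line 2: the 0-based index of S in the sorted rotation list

Answer: nn$mmmmmmMMNN
2

Derivation:
All 13 rotations (rotation i = S[i:]+S[:i]):
  rot[0] = MmmmNnMmmmNn$
  rot[1] = mmmNnMmmmNn$M
  rot[2] = mmNnMmmmNn$Mm
  rot[3] = mNnMmmmNn$Mmm
  rot[4] = NnMmmmNn$Mmmm
  rot[5] = nMmmmNn$MmmmN
  rot[6] = MmmmNn$MmmmNn
  rot[7] = mmmNn$MmmmNnM
  rot[8] = mmNn$MmmmNnMm
  rot[9] = mNn$MmmmNnMmm
  rot[10] = Nn$MmmmNnMmmm
  rot[11] = n$MmmmNnMmmmN
  rot[12] = $MmmmNnMmmmNn
Sorted (with $ < everything):
  sorted[0] = $MmmmNnMmmmNn  (last char: 'n')
  sorted[1] = MmmmNn$MmmmNn  (last char: 'n')
  sorted[2] = MmmmNnMmmmNn$  (last char: '$')
  sorted[3] = Nn$MmmmNnMmmm  (last char: 'm')
  sorted[4] = NnMmmmNn$Mmmm  (last char: 'm')
  sorted[5] = mNn$MmmmNnMmm  (last char: 'm')
  sorted[6] = mNnMmmmNn$Mmm  (last char: 'm')
  sorted[7] = mmNn$MmmmNnMm  (last char: 'm')
  sorted[8] = mmNnMmmmNn$Mm  (last char: 'm')
  sorted[9] = mmmNn$MmmmNnM  (last char: 'M')
  sorted[10] = mmmNnMmmmNn$M  (last char: 'M')
  sorted[11] = n$MmmmNnMmmmN  (last char: 'N')
  sorted[12] = nMmmmNn$MmmmN  (last char: 'N')
Last column: nn$mmmmmmMMNN
Original string S is at sorted index 2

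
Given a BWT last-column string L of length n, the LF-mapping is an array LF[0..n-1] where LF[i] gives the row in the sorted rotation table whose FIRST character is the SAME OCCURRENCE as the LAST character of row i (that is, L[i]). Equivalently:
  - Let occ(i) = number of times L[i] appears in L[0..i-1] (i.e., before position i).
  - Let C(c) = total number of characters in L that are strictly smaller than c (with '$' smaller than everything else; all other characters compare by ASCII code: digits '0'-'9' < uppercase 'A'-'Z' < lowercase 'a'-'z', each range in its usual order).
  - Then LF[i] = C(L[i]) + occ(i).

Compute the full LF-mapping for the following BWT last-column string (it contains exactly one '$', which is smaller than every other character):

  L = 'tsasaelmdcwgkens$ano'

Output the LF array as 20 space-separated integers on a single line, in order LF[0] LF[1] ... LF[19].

Char counts: '$':1, 'a':3, 'c':1, 'd':1, 'e':2, 'g':1, 'k':1, 'l':1, 'm':1, 'n':2, 'o':1, 's':3, 't':1, 'w':1
C (first-col start): C('$')=0, C('a')=1, C('c')=4, C('d')=5, C('e')=6, C('g')=8, C('k')=9, C('l')=10, C('m')=11, C('n')=12, C('o')=14, C('s')=15, C('t')=18, C('w')=19
L[0]='t': occ=0, LF[0]=C('t')+0=18+0=18
L[1]='s': occ=0, LF[1]=C('s')+0=15+0=15
L[2]='a': occ=0, LF[2]=C('a')+0=1+0=1
L[3]='s': occ=1, LF[3]=C('s')+1=15+1=16
L[4]='a': occ=1, LF[4]=C('a')+1=1+1=2
L[5]='e': occ=0, LF[5]=C('e')+0=6+0=6
L[6]='l': occ=0, LF[6]=C('l')+0=10+0=10
L[7]='m': occ=0, LF[7]=C('m')+0=11+0=11
L[8]='d': occ=0, LF[8]=C('d')+0=5+0=5
L[9]='c': occ=0, LF[9]=C('c')+0=4+0=4
L[10]='w': occ=0, LF[10]=C('w')+0=19+0=19
L[11]='g': occ=0, LF[11]=C('g')+0=8+0=8
L[12]='k': occ=0, LF[12]=C('k')+0=9+0=9
L[13]='e': occ=1, LF[13]=C('e')+1=6+1=7
L[14]='n': occ=0, LF[14]=C('n')+0=12+0=12
L[15]='s': occ=2, LF[15]=C('s')+2=15+2=17
L[16]='$': occ=0, LF[16]=C('$')+0=0+0=0
L[17]='a': occ=2, LF[17]=C('a')+2=1+2=3
L[18]='n': occ=1, LF[18]=C('n')+1=12+1=13
L[19]='o': occ=0, LF[19]=C('o')+0=14+0=14

Answer: 18 15 1 16 2 6 10 11 5 4 19 8 9 7 12 17 0 3 13 14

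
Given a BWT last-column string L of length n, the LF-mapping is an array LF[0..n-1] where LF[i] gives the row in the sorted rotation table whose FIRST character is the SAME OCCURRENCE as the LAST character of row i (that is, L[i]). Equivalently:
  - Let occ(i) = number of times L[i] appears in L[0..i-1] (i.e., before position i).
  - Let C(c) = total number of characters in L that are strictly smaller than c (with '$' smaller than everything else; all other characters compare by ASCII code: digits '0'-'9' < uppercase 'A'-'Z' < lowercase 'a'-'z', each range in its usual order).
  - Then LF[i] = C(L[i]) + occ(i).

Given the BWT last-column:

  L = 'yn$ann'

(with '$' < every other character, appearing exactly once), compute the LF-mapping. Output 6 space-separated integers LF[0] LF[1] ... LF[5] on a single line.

Char counts: '$':1, 'a':1, 'n':3, 'y':1
C (first-col start): C('$')=0, C('a')=1, C('n')=2, C('y')=5
L[0]='y': occ=0, LF[0]=C('y')+0=5+0=5
L[1]='n': occ=0, LF[1]=C('n')+0=2+0=2
L[2]='$': occ=0, LF[2]=C('$')+0=0+0=0
L[3]='a': occ=0, LF[3]=C('a')+0=1+0=1
L[4]='n': occ=1, LF[4]=C('n')+1=2+1=3
L[5]='n': occ=2, LF[5]=C('n')+2=2+2=4

Answer: 5 2 0 1 3 4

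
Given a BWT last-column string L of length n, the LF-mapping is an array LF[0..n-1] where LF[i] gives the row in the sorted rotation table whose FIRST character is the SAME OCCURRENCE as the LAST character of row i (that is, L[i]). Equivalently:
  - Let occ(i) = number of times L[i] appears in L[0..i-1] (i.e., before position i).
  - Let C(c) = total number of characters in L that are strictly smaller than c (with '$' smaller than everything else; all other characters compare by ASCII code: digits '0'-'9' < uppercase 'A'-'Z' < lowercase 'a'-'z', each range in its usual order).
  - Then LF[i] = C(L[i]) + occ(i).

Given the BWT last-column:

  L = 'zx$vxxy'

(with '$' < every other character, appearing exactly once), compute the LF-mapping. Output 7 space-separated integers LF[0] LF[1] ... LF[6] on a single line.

Answer: 6 2 0 1 3 4 5

Derivation:
Char counts: '$':1, 'v':1, 'x':3, 'y':1, 'z':1
C (first-col start): C('$')=0, C('v')=1, C('x')=2, C('y')=5, C('z')=6
L[0]='z': occ=0, LF[0]=C('z')+0=6+0=6
L[1]='x': occ=0, LF[1]=C('x')+0=2+0=2
L[2]='$': occ=0, LF[2]=C('$')+0=0+0=0
L[3]='v': occ=0, LF[3]=C('v')+0=1+0=1
L[4]='x': occ=1, LF[4]=C('x')+1=2+1=3
L[5]='x': occ=2, LF[5]=C('x')+2=2+2=4
L[6]='y': occ=0, LF[6]=C('y')+0=5+0=5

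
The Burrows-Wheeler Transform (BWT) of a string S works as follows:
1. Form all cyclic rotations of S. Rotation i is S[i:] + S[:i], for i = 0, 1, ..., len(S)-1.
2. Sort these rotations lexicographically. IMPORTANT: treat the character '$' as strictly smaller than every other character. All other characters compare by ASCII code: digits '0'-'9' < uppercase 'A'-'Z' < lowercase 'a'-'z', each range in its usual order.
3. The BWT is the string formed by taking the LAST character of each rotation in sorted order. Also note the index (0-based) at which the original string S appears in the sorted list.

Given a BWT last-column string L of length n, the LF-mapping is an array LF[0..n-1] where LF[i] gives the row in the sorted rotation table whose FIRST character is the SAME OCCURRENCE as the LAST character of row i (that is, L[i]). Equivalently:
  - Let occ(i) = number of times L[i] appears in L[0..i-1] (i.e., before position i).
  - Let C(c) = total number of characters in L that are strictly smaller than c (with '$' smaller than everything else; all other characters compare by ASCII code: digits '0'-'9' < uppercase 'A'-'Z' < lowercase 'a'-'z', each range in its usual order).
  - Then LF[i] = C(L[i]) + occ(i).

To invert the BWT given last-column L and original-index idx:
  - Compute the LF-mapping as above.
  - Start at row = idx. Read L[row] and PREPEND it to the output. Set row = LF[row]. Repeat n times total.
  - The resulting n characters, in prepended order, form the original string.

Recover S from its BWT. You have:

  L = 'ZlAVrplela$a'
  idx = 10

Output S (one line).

LF mapping: 3 7 1 2 11 10 8 6 9 4 0 5
Walk LF starting at row 10, prepending L[row]:
  step 1: row=10, L[10]='$', prepend. Next row=LF[10]=0
  step 2: row=0, L[0]='Z', prepend. Next row=LF[0]=3
  step 3: row=3, L[3]='V', prepend. Next row=LF[3]=2
  step 4: row=2, L[2]='A', prepend. Next row=LF[2]=1
  step 5: row=1, L[1]='l', prepend. Next row=LF[1]=7
  step 6: row=7, L[7]='e', prepend. Next row=LF[7]=6
  step 7: row=6, L[6]='l', prepend. Next row=LF[6]=8
  step 8: row=8, L[8]='l', prepend. Next row=LF[8]=9
  step 9: row=9, L[9]='a', prepend. Next row=LF[9]=4
  step 10: row=4, L[4]='r', prepend. Next row=LF[4]=11
  step 11: row=11, L[11]='a', prepend. Next row=LF[11]=5
  step 12: row=5, L[5]='p', prepend. Next row=LF[5]=10
Reversed output: parallelAVZ$

Answer: parallelAVZ$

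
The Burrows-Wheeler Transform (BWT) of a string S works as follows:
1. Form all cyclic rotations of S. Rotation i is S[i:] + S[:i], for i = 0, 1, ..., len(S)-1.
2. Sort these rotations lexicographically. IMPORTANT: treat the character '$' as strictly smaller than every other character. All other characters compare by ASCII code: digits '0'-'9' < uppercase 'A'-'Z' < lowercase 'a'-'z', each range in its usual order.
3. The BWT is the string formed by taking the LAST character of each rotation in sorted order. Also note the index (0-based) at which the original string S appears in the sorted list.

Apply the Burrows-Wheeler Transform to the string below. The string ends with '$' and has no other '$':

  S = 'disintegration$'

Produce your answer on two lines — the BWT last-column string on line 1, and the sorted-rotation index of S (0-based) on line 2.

Answer: nr$testdoiigina
2

Derivation:
All 15 rotations (rotation i = S[i:]+S[:i]):
  rot[0] = disintegration$
  rot[1] = isintegration$d
  rot[2] = sintegration$di
  rot[3] = integration$dis
  rot[4] = ntegration$disi
  rot[5] = tegration$disin
  rot[6] = egration$disint
  rot[7] = gration$disinte
  rot[8] = ration$disinteg
  rot[9] = ation$disintegr
  rot[10] = tion$disintegra
  rot[11] = ion$disintegrat
  rot[12] = on$disintegrati
  rot[13] = n$disintegratio
  rot[14] = $disintegration
Sorted (with $ < everything):
  sorted[0] = $disintegration  (last char: 'n')
  sorted[1] = ation$disintegr  (last char: 'r')
  sorted[2] = disintegration$  (last char: '$')
  sorted[3] = egration$disint  (last char: 't')
  sorted[4] = gration$disinte  (last char: 'e')
  sorted[5] = integration$dis  (last char: 's')
  sorted[6] = ion$disintegrat  (last char: 't')
  sorted[7] = isintegration$d  (last char: 'd')
  sorted[8] = n$disintegratio  (last char: 'o')
  sorted[9] = ntegration$disi  (last char: 'i')
  sorted[10] = on$disintegrati  (last char: 'i')
  sorted[11] = ration$disinteg  (last char: 'g')
  sorted[12] = sintegration$di  (last char: 'i')
  sorted[13] = tegration$disin  (last char: 'n')
  sorted[14] = tion$disintegra  (last char: 'a')
Last column: nr$testdoiigina
Original string S is at sorted index 2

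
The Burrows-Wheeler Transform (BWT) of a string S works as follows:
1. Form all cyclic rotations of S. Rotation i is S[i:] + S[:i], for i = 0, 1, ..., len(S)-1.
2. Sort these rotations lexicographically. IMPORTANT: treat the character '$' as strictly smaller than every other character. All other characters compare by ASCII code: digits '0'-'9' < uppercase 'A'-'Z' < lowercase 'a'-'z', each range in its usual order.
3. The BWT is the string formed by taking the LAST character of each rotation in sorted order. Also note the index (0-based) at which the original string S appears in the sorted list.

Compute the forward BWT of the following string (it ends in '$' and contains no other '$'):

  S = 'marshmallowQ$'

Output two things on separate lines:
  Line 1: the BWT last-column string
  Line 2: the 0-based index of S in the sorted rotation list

Answer: Qwmmsalh$laro
8

Derivation:
All 13 rotations (rotation i = S[i:]+S[:i]):
  rot[0] = marshmallowQ$
  rot[1] = arshmallowQ$m
  rot[2] = rshmallowQ$ma
  rot[3] = shmallowQ$mar
  rot[4] = hmallowQ$mars
  rot[5] = mallowQ$marsh
  rot[6] = allowQ$marshm
  rot[7] = llowQ$marshma
  rot[8] = lowQ$marshmal
  rot[9] = owQ$marshmall
  rot[10] = wQ$marshmallo
  rot[11] = Q$marshmallow
  rot[12] = $marshmallowQ
Sorted (with $ < everything):
  sorted[0] = $marshmallowQ  (last char: 'Q')
  sorted[1] = Q$marshmallow  (last char: 'w')
  sorted[2] = allowQ$marshm  (last char: 'm')
  sorted[3] = arshmallowQ$m  (last char: 'm')
  sorted[4] = hmallowQ$mars  (last char: 's')
  sorted[5] = llowQ$marshma  (last char: 'a')
  sorted[6] = lowQ$marshmal  (last char: 'l')
  sorted[7] = mallowQ$marsh  (last char: 'h')
  sorted[8] = marshmallowQ$  (last char: '$')
  sorted[9] = owQ$marshmall  (last char: 'l')
  sorted[10] = rshmallowQ$ma  (last char: 'a')
  sorted[11] = shmallowQ$mar  (last char: 'r')
  sorted[12] = wQ$marshmallo  (last char: 'o')
Last column: Qwmmsalh$laro
Original string S is at sorted index 8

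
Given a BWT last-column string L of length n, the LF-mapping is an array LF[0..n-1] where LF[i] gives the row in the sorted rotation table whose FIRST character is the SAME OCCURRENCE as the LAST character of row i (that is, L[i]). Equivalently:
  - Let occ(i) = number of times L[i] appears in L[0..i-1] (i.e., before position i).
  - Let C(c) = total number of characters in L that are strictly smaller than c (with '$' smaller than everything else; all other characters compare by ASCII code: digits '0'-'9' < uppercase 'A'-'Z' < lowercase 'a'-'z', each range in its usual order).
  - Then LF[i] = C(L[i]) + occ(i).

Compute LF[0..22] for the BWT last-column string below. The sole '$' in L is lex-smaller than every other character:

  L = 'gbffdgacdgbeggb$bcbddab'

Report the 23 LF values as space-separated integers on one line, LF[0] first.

Char counts: '$':1, 'a':2, 'b':6, 'c':2, 'd':4, 'e':1, 'f':2, 'g':5
C (first-col start): C('$')=0, C('a')=1, C('b')=3, C('c')=9, C('d')=11, C('e')=15, C('f')=16, C('g')=18
L[0]='g': occ=0, LF[0]=C('g')+0=18+0=18
L[1]='b': occ=0, LF[1]=C('b')+0=3+0=3
L[2]='f': occ=0, LF[2]=C('f')+0=16+0=16
L[3]='f': occ=1, LF[3]=C('f')+1=16+1=17
L[4]='d': occ=0, LF[4]=C('d')+0=11+0=11
L[5]='g': occ=1, LF[5]=C('g')+1=18+1=19
L[6]='a': occ=0, LF[6]=C('a')+0=1+0=1
L[7]='c': occ=0, LF[7]=C('c')+0=9+0=9
L[8]='d': occ=1, LF[8]=C('d')+1=11+1=12
L[9]='g': occ=2, LF[9]=C('g')+2=18+2=20
L[10]='b': occ=1, LF[10]=C('b')+1=3+1=4
L[11]='e': occ=0, LF[11]=C('e')+0=15+0=15
L[12]='g': occ=3, LF[12]=C('g')+3=18+3=21
L[13]='g': occ=4, LF[13]=C('g')+4=18+4=22
L[14]='b': occ=2, LF[14]=C('b')+2=3+2=5
L[15]='$': occ=0, LF[15]=C('$')+0=0+0=0
L[16]='b': occ=3, LF[16]=C('b')+3=3+3=6
L[17]='c': occ=1, LF[17]=C('c')+1=9+1=10
L[18]='b': occ=4, LF[18]=C('b')+4=3+4=7
L[19]='d': occ=2, LF[19]=C('d')+2=11+2=13
L[20]='d': occ=3, LF[20]=C('d')+3=11+3=14
L[21]='a': occ=1, LF[21]=C('a')+1=1+1=2
L[22]='b': occ=5, LF[22]=C('b')+5=3+5=8

Answer: 18 3 16 17 11 19 1 9 12 20 4 15 21 22 5 0 6 10 7 13 14 2 8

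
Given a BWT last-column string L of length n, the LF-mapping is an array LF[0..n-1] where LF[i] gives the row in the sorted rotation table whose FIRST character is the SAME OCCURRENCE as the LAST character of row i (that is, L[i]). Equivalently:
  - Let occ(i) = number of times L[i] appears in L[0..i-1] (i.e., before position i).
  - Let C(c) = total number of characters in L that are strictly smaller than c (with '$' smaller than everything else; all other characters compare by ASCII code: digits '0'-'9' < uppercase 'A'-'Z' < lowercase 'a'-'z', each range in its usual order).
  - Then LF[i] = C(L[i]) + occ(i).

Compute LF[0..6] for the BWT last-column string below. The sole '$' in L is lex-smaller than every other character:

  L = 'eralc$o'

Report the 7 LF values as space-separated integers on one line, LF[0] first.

Char counts: '$':1, 'a':1, 'c':1, 'e':1, 'l':1, 'o':1, 'r':1
C (first-col start): C('$')=0, C('a')=1, C('c')=2, C('e')=3, C('l')=4, C('o')=5, C('r')=6
L[0]='e': occ=0, LF[0]=C('e')+0=3+0=3
L[1]='r': occ=0, LF[1]=C('r')+0=6+0=6
L[2]='a': occ=0, LF[2]=C('a')+0=1+0=1
L[3]='l': occ=0, LF[3]=C('l')+0=4+0=4
L[4]='c': occ=0, LF[4]=C('c')+0=2+0=2
L[5]='$': occ=0, LF[5]=C('$')+0=0+0=0
L[6]='o': occ=0, LF[6]=C('o')+0=5+0=5

Answer: 3 6 1 4 2 0 5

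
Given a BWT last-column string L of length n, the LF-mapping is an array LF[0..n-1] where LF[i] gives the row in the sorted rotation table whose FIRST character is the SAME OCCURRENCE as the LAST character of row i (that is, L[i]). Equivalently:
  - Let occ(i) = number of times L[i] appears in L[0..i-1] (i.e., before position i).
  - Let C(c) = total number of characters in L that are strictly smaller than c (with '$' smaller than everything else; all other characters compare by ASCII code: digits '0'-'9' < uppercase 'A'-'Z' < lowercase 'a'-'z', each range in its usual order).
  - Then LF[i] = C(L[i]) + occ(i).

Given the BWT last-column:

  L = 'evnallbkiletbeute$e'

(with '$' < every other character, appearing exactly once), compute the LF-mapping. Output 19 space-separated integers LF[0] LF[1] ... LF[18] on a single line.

Char counts: '$':1, 'a':1, 'b':2, 'e':5, 'i':1, 'k':1, 'l':3, 'n':1, 't':2, 'u':1, 'v':1
C (first-col start): C('$')=0, C('a')=1, C('b')=2, C('e')=4, C('i')=9, C('k')=10, C('l')=11, C('n')=14, C('t')=15, C('u')=17, C('v')=18
L[0]='e': occ=0, LF[0]=C('e')+0=4+0=4
L[1]='v': occ=0, LF[1]=C('v')+0=18+0=18
L[2]='n': occ=0, LF[2]=C('n')+0=14+0=14
L[3]='a': occ=0, LF[3]=C('a')+0=1+0=1
L[4]='l': occ=0, LF[4]=C('l')+0=11+0=11
L[5]='l': occ=1, LF[5]=C('l')+1=11+1=12
L[6]='b': occ=0, LF[6]=C('b')+0=2+0=2
L[7]='k': occ=0, LF[7]=C('k')+0=10+0=10
L[8]='i': occ=0, LF[8]=C('i')+0=9+0=9
L[9]='l': occ=2, LF[9]=C('l')+2=11+2=13
L[10]='e': occ=1, LF[10]=C('e')+1=4+1=5
L[11]='t': occ=0, LF[11]=C('t')+0=15+0=15
L[12]='b': occ=1, LF[12]=C('b')+1=2+1=3
L[13]='e': occ=2, LF[13]=C('e')+2=4+2=6
L[14]='u': occ=0, LF[14]=C('u')+0=17+0=17
L[15]='t': occ=1, LF[15]=C('t')+1=15+1=16
L[16]='e': occ=3, LF[16]=C('e')+3=4+3=7
L[17]='$': occ=0, LF[17]=C('$')+0=0+0=0
L[18]='e': occ=4, LF[18]=C('e')+4=4+4=8

Answer: 4 18 14 1 11 12 2 10 9 13 5 15 3 6 17 16 7 0 8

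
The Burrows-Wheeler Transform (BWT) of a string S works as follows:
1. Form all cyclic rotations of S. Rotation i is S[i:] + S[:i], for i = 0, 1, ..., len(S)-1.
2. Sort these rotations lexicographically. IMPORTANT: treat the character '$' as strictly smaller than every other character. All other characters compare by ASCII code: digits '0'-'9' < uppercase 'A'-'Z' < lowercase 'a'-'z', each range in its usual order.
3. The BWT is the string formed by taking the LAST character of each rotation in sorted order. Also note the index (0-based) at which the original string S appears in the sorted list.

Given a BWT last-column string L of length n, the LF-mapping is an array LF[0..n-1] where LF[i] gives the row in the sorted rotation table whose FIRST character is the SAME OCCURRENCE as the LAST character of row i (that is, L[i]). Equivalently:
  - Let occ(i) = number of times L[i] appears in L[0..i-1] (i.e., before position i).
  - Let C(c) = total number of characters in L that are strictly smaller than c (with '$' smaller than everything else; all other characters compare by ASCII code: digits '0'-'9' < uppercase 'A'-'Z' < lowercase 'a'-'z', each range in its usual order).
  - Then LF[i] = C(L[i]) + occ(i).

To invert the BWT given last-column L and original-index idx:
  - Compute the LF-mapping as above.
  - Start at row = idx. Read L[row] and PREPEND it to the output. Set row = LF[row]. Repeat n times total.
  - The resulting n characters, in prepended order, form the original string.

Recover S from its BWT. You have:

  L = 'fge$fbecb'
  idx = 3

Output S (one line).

LF mapping: 6 8 4 0 7 1 5 3 2
Walk LF starting at row 3, prepending L[row]:
  step 1: row=3, L[3]='$', prepend. Next row=LF[3]=0
  step 2: row=0, L[0]='f', prepend. Next row=LF[0]=6
  step 3: row=6, L[6]='e', prepend. Next row=LF[6]=5
  step 4: row=5, L[5]='b', prepend. Next row=LF[5]=1
  step 5: row=1, L[1]='g', prepend. Next row=LF[1]=8
  step 6: row=8, L[8]='b', prepend. Next row=LF[8]=2
  step 7: row=2, L[2]='e', prepend. Next row=LF[2]=4
  step 8: row=4, L[4]='f', prepend. Next row=LF[4]=7
  step 9: row=7, L[7]='c', prepend. Next row=LF[7]=3
Reversed output: cfebgbef$

Answer: cfebgbef$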